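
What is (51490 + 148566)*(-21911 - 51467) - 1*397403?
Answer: -14680106571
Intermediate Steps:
(51490 + 148566)*(-21911 - 51467) - 1*397403 = 200056*(-73378) - 397403 = -14679709168 - 397403 = -14680106571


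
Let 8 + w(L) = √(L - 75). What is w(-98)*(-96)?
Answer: 768 - 96*I*√173 ≈ 768.0 - 1262.7*I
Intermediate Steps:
w(L) = -8 + √(-75 + L) (w(L) = -8 + √(L - 75) = -8 + √(-75 + L))
w(-98)*(-96) = (-8 + √(-75 - 98))*(-96) = (-8 + √(-173))*(-96) = (-8 + I*√173)*(-96) = 768 - 96*I*√173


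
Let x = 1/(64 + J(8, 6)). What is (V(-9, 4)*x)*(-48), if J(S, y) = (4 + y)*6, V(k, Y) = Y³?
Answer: -768/31 ≈ -24.774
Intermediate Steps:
J(S, y) = 24 + 6*y
x = 1/124 (x = 1/(64 + (24 + 6*6)) = 1/(64 + (24 + 36)) = 1/(64 + 60) = 1/124 ≈ 0.0080645)
(V(-9, 4)*x)*(-48) = (4³*(1/124))*(-48) = (64*(1/124))*(-48) = (16/31)*(-48) = -768/31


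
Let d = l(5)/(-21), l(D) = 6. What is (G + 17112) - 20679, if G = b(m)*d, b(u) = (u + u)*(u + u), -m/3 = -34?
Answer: -108201/7 ≈ -15457.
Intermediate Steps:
m = 102 (m = -3*(-34) = 102)
d = -2/7 (d = 6/(-21) = 6*(-1/21) = -2/7 ≈ -0.28571)
b(u) = 4*u² (b(u) = (2*u)*(2*u) = 4*u²)
G = -83232/7 (G = (4*102²)*(-2/7) = (4*10404)*(-2/7) = 41616*(-2/7) = -83232/7 ≈ -11890.)
(G + 17112) - 20679 = (-83232/7 + 17112) - 20679 = 36552/7 - 20679 = -108201/7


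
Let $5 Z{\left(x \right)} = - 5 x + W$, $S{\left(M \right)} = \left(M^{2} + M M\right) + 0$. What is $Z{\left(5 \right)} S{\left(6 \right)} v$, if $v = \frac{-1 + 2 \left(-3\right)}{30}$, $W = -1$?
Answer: $\frac{2184}{25} \approx 87.36$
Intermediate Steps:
$S{\left(M \right)} = 2 M^{2}$ ($S{\left(M \right)} = \left(M^{2} + M^{2}\right) + 0 = 2 M^{2} + 0 = 2 M^{2}$)
$Z{\left(x \right)} = - \frac{1}{5} - x$ ($Z{\left(x \right)} = \frac{- 5 x - 1}{5} = \frac{-1 - 5 x}{5} = - \frac{1}{5} - x$)
$v = - \frac{7}{30}$ ($v = \left(-1 - 6\right) \frac{1}{30} = \left(-7\right) \frac{1}{30} = - \frac{7}{30} \approx -0.23333$)
$Z{\left(5 \right)} S{\left(6 \right)} v = \left(- \frac{1}{5} - 5\right) 2 \cdot 6^{2} \left(- \frac{7}{30}\right) = \left(- \frac{1}{5} - 5\right) 2 \cdot 36 \left(- \frac{7}{30}\right) = \left(- \frac{26}{5}\right) 72 \left(- \frac{7}{30}\right) = \left(- \frac{1872}{5}\right) \left(- \frac{7}{30}\right) = \frac{2184}{25}$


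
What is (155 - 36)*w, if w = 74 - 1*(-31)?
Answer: 12495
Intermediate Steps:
w = 105 (w = 74 + 31 = 105)
(155 - 36)*w = (155 - 36)*105 = 119*105 = 12495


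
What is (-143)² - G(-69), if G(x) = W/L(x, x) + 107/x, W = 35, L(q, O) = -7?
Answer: 1411433/69 ≈ 20456.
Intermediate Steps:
G(x) = -5 + 107/x (G(x) = 35/(-7) + 107/x = 35*(-⅐) + 107/x = -5 + 107/x)
(-143)² - G(-69) = (-143)² - (-5 + 107/(-69)) = 20449 - (-5 + 107*(-1/69)) = 20449 - (-5 - 107/69) = 20449 - 1*(-452/69) = 20449 + 452/69 = 1411433/69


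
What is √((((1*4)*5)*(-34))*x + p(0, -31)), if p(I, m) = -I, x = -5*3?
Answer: 10*√102 ≈ 100.99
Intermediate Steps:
x = -15
√((((1*4)*5)*(-34))*x + p(0, -31)) = √((((1*4)*5)*(-34))*(-15) - 1*0) = √(((4*5)*(-34))*(-15) + 0) = √((20*(-34))*(-15) + 0) = √(-680*(-15) + 0) = √(10200 + 0) = √10200 = 10*√102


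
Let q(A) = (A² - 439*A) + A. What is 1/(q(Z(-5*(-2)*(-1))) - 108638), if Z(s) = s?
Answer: -1/104158 ≈ -9.6008e-6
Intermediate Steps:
q(A) = A² - 438*A
1/(q(Z(-5*(-2)*(-1))) - 108638) = 1/((-5*(-2)*(-1))*(-438 - 5*(-2)*(-1)) - 108638) = 1/((10*(-1))*(-438 + 10*(-1)) - 108638) = 1/(-10*(-438 - 10) - 108638) = 1/(-10*(-448) - 108638) = 1/(4480 - 108638) = 1/(-104158) = -1/104158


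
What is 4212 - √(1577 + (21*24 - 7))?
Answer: 4212 - √2074 ≈ 4166.5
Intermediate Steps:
4212 - √(1577 + (21*24 - 7)) = 4212 - √(1577 + (504 - 7)) = 4212 - √(1577 + 497) = 4212 - √2074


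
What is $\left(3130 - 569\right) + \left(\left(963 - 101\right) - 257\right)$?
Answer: $3166$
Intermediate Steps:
$\left(3130 - 569\right) + \left(\left(963 - 101\right) - 257\right) = 2561 + \left(862 - 257\right) = 2561 + 605 = 3166$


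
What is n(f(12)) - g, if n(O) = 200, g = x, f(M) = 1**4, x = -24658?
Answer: 24858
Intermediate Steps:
f(M) = 1
g = -24658
n(f(12)) - g = 200 - 1*(-24658) = 200 + 24658 = 24858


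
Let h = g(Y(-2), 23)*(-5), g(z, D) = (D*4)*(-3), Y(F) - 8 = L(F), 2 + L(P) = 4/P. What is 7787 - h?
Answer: 6407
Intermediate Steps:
L(P) = -2 + 4/P
Y(F) = 6 + 4/F (Y(F) = 8 + (-2 + 4/F) = 6 + 4/F)
g(z, D) = -12*D (g(z, D) = (4*D)*(-3) = -12*D)
h = 1380 (h = -12*23*(-5) = -276*(-5) = 1380)
7787 - h = 7787 - 1*1380 = 7787 - 1380 = 6407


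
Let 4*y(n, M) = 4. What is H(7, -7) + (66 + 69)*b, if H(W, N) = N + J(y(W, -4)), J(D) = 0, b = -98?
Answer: -13237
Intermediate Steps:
y(n, M) = 1 (y(n, M) = (1/4)*4 = 1)
H(W, N) = N (H(W, N) = N + 0 = N)
H(7, -7) + (66 + 69)*b = -7 + (66 + 69)*(-98) = -7 + 135*(-98) = -7 - 13230 = -13237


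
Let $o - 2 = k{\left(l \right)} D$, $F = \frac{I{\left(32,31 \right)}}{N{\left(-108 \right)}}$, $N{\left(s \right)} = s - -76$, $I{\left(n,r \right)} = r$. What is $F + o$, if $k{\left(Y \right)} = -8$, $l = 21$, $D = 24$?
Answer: $- \frac{6111}{32} \approx -190.97$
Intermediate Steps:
$N{\left(s \right)} = 76 + s$ ($N{\left(s \right)} = s + 76 = 76 + s$)
$F = - \frac{31}{32}$ ($F = \frac{31}{76 - 108} = \frac{31}{-32} = 31 \left(- \frac{1}{32}\right) = - \frac{31}{32} \approx -0.96875$)
$o = -190$ ($o = 2 - 192 = -190$)
$F + o = - \frac{31}{32} - 190 = - \frac{6111}{32}$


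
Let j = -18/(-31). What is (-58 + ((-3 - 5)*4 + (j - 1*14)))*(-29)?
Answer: 92974/31 ≈ 2999.2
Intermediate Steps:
j = 18/31 (j = -18*(-1/31) = 18/31 ≈ 0.58065)
(-58 + ((-3 - 5)*4 + (j - 1*14)))*(-29) = (-58 + ((-3 - 5)*4 + (18/31 - 1*14)))*(-29) = (-58 + (-8*4 + (18/31 - 14)))*(-29) = (-58 + (-32 - 416/31))*(-29) = (-58 - 1408/31)*(-29) = -3206/31*(-29) = 92974/31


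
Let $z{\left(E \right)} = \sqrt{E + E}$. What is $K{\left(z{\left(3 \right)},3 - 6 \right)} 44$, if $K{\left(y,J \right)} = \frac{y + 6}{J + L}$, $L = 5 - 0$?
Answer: $132 + 22 \sqrt{6} \approx 185.89$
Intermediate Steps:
$z{\left(E \right)} = \sqrt{2} \sqrt{E}$ ($z{\left(E \right)} = \sqrt{2 E} = \sqrt{2} \sqrt{E}$)
$L = 5$ ($L = 5 + 0 = 5$)
$K{\left(y,J \right)} = \frac{6 + y}{5 + J}$ ($K{\left(y,J \right)} = \frac{y + 6}{J + 5} = \frac{6 + y}{5 + J}$)
$K{\left(z{\left(3 \right)},3 - 6 \right)} 44 = \frac{6 + \sqrt{2} \sqrt{3}}{5 + \left(3 - 6\right)} 44 = \frac{6 + \sqrt{6}}{5 + \left(3 - 6\right)} 44 = \frac{6 + \sqrt{6}}{5 - 3} \cdot 44 = \frac{6 + \sqrt{6}}{2} \cdot 44 = \left(3 + \frac{\sqrt{6}}{2}\right) 44 = 132 + 22 \sqrt{6}$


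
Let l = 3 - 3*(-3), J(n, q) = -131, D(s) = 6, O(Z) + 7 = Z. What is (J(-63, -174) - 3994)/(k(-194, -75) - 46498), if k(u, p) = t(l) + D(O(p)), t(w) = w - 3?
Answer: 4125/46483 ≈ 0.088742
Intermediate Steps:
O(Z) = -7 + Z
l = 12 (l = 3 + 9 = 12)
t(w) = -3 + w
k(u, p) = 15 (k(u, p) = (-3 + 12) + 6 = 9 + 6 = 15)
(J(-63, -174) - 3994)/(k(-194, -75) - 46498) = (-131 - 3994)/(15 - 46498) = -4125/(-46483) = -4125*(-1/46483) = 4125/46483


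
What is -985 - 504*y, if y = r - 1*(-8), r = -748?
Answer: 371975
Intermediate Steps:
y = -740 (y = -748 - 1*(-8) = -748 + 8 = -740)
-985 - 504*y = -985 - 504*(-740) = -985 + 372960 = 371975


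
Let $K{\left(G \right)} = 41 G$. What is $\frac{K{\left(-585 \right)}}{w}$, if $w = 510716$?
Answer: $- \frac{23985}{510716} \approx -0.046963$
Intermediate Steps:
$\frac{K{\left(-585 \right)}}{w} = \frac{41 \left(-585\right)}{510716} = \left(-23985\right) \frac{1}{510716} = - \frac{23985}{510716}$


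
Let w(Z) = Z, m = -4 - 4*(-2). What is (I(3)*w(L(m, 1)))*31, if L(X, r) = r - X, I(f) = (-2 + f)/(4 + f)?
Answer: -93/7 ≈ -13.286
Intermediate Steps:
I(f) = (-2 + f)/(4 + f)
m = 4 (m = -4 + 8 = 4)
(I(3)*w(L(m, 1)))*31 = (((-2 + 3)/(4 + 3))*(1 - 1*4))*31 = ((1/7)*(1 - 4))*31 = (((1/7)*1)*(-3))*31 = ((1/7)*(-3))*31 = -3/7*31 = -93/7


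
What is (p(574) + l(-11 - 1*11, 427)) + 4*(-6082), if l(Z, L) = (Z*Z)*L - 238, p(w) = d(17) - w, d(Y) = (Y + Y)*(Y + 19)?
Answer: 182752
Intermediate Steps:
d(Y) = 2*Y*(19 + Y) (d(Y) = (2*Y)*(19 + Y) = 2*Y*(19 + Y))
p(w) = 1224 - w (p(w) = 2*17*(19 + 17) - w = 2*17*36 - w = 1224 - w)
l(Z, L) = -238 + L*Z² (l(Z, L) = Z²*L - 238 = L*Z² - 238 = -238 + L*Z²)
(p(574) + l(-11 - 1*11, 427)) + 4*(-6082) = ((1224 - 1*574) + (-238 + 427*(-11 - 1*11)²)) + 4*(-6082) = ((1224 - 574) + (-238 + 427*(-11 - 11)²)) - 24328 = (650 + (-238 + 427*(-22)²)) - 24328 = (650 + (-238 + 427*484)) - 24328 = (650 + (-238 + 206668)) - 24328 = (650 + 206430) - 24328 = 207080 - 24328 = 182752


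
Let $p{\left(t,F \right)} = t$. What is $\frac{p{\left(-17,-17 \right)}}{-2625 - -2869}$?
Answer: $- \frac{17}{244} \approx -0.069672$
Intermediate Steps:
$\frac{p{\left(-17,-17 \right)}}{-2625 - -2869} = - \frac{17}{-2625 - -2869} = - \frac{17}{-2625 + 2869} = - \frac{17}{244}$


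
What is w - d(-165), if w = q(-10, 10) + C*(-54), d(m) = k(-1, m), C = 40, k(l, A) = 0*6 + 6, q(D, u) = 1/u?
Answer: -21659/10 ≈ -2165.9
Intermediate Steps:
k(l, A) = 6 (k(l, A) = 0 + 6 = 6)
d(m) = 6
w = -21599/10 (w = 1/10 + 40*(-54) = ⅒ - 2160 = -21599/10 ≈ -2159.9)
w - d(-165) = -21599/10 - 1*6 = -21599/10 - 6 = -21659/10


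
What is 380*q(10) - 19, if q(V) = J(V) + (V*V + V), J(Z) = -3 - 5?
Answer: 38741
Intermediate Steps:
J(Z) = -8
q(V) = -8 + V + V**2 (q(V) = -8 + (V*V + V) = -8 + (V**2 + V) = -8 + (V + V**2) = -8 + V + V**2)
380*q(10) - 19 = 380*(-8 + 10 + 10**2) - 19 = 380*(-8 + 10 + 100) - 19 = 380*102 - 19 = 38760 - 19 = 38741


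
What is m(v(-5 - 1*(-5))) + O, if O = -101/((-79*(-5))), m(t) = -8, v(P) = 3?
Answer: -3261/395 ≈ -8.2557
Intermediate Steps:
O = -101/395 ≈ -0.25570
m(v(-5 - 1*(-5))) + O = -8 - 101/395 = -3261/395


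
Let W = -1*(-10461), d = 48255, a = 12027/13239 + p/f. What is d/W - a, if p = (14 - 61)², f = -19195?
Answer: 102561711379/26852288595 ≈ 3.8195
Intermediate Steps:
p = 2209 (p = (-47)² = 2209)
a = 67204438/84707535 (a = 12027/13239 + 2209/(-19195) = 12027*(1/13239) + 2209*(-1/19195) = 4009/4413 - 2209/19195 = 67204438/84707535 ≈ 0.79337)
W = 10461
d/W - a = 48255/10461 - 1*67204438/84707535 = 48255*(1/10461) - 67204438/84707535 = 16085/3487 - 67204438/84707535 = 102561711379/26852288595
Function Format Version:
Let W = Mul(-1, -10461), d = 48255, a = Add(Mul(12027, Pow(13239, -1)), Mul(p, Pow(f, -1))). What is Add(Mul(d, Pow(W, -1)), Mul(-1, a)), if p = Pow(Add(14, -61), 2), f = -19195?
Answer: Rational(102561711379, 26852288595) ≈ 3.8195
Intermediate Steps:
p = 2209 (p = Pow(-47, 2) = 2209)
a = Rational(67204438, 84707535) (a = Add(Mul(12027, Pow(13239, -1)), Mul(2209, Pow(-19195, -1))) = Add(Mul(12027, Rational(1, 13239)), Mul(2209, Rational(-1, 19195))) = Add(Rational(4009, 4413), Rational(-2209, 19195)) = Rational(67204438, 84707535) ≈ 0.79337)
W = 10461
Add(Mul(d, Pow(W, -1)), Mul(-1, a)) = Add(Mul(48255, Pow(10461, -1)), Mul(-1, Rational(67204438, 84707535))) = Add(Mul(48255, Rational(1, 10461)), Rational(-67204438, 84707535)) = Add(Rational(16085, 3487), Rational(-67204438, 84707535)) = Rational(102561711379, 26852288595)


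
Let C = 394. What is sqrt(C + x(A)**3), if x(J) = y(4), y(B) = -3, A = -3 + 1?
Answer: sqrt(367) ≈ 19.157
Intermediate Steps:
A = -2
x(J) = -3
sqrt(C + x(A)**3) = sqrt(394 + (-3)**3) = sqrt(394 - 27) = sqrt(367)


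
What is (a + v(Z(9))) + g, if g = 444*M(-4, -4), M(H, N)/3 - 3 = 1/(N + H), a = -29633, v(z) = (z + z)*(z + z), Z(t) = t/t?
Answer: -51599/2 ≈ -25800.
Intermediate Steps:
Z(t) = 1
v(z) = 4*z² (v(z) = (2*z)*(2*z) = 4*z²)
M(H, N) = 9 + 3/(H + N) (M(H, N) = 9 + 3/(N + H) = 9 + 3/(H + N))
g = 7659/2 (g = 444*(3*(1 + 3*(-4) + 3*(-4))/(-4 - 4)) = 444*(3*(1 - 12 - 12)/(-8)) = 444*(3*(-⅛)*(-23)) = 444*(69/8) = 7659/2 ≈ 3829.5)
(a + v(Z(9))) + g = (-29633 + 4*1²) + 7659/2 = (-29633 + 4*1) + 7659/2 = (-29633 + 4) + 7659/2 = -29629 + 7659/2 = -51599/2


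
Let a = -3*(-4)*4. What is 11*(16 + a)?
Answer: 704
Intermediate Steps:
a = 48 (a = 12*4 = 48)
11*(16 + a) = 11*(16 + 48) = 11*64 = 704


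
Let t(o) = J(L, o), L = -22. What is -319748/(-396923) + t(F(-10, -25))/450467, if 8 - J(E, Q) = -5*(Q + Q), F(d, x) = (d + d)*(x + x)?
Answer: 148008327700/178800713041 ≈ 0.82778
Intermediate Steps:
F(d, x) = 4*d*x (F(d, x) = (2*d)*(2*x) = 4*d*x)
J(E, Q) = 8 + 10*Q (J(E, Q) = 8 - (-5)*(Q + Q) = 8 - (-5)*2*Q = 8 - (-10)*Q = 8 + 10*Q)
t(o) = 8 + 10*o
-319748/(-396923) + t(F(-10, -25))/450467 = -319748/(-396923) + (8 + 10*(4*(-10)*(-25)))/450467 = -319748*(-1/396923) + (8 + 10*1000)*(1/450467) = 319748/396923 + (8 + 10000)*(1/450467) = 319748/396923 + 10008*(1/450467) = 319748/396923 + 10008/450467 = 148008327700/178800713041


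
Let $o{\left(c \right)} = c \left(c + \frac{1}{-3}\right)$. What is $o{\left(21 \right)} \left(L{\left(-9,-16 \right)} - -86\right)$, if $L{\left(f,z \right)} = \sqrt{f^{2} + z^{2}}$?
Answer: $37324 + 434 \sqrt{337} \approx 45291.0$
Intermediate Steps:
$o{\left(c \right)} = c \left(- \frac{1}{3} + c\right)$ ($o{\left(c \right)} = c \left(c - \frac{1}{3}\right) = c \left(- \frac{1}{3} + c\right)$)
$o{\left(21 \right)} \left(L{\left(-9,-16 \right)} - -86\right) = 21 \left(- \frac{1}{3} + 21\right) \left(\sqrt{\left(-9\right)^{2} + \left(-16\right)^{2}} - -86\right) = 21 \cdot \frac{62}{3} \left(\sqrt{81 + 256} + 86\right) = 434 \left(\sqrt{337} + 86\right) = 434 \left(86 + \sqrt{337}\right) = 37324 + 434 \sqrt{337}$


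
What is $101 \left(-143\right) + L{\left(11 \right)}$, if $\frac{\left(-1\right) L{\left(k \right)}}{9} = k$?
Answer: $-14542$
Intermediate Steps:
$L{\left(k \right)} = - 9 k$
$101 \left(-143\right) + L{\left(11 \right)} = 101 \left(-143\right) - 99 = -14443 - 99 = -14542$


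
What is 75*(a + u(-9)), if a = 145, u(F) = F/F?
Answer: 10950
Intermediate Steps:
u(F) = 1
75*(a + u(-9)) = 75*(145 + 1) = 75*146 = 10950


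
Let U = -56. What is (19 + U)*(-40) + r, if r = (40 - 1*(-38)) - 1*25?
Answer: 1533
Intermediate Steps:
r = 53 (r = (40 + 38) - 25 = 78 - 25 = 53)
(19 + U)*(-40) + r = (19 - 56)*(-40) + 53 = -37*(-40) + 53 = 1480 + 53 = 1533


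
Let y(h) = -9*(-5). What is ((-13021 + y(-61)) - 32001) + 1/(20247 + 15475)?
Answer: -1606668393/35722 ≈ -44977.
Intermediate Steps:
y(h) = 45
((-13021 + y(-61)) - 32001) + 1/(20247 + 15475) = ((-13021 + 45) - 32001) + 1/(20247 + 15475) = (-12976 - 32001) + 1/35722 = -44977 + 1/35722 = -1606668393/35722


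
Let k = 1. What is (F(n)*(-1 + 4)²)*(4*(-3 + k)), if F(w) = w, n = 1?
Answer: -72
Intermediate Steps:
(F(n)*(-1 + 4)²)*(4*(-3 + k)) = (1*(-1 + 4)²)*(4*(-3 + 1)) = (1*3²)*(4*(-2)) = (1*9)*(-8) = 9*(-8) = -72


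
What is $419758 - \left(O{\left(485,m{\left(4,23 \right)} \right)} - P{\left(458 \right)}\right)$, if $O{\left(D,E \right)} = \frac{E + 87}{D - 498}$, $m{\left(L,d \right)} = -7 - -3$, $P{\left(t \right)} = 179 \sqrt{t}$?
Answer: $\frac{5456937}{13} + 179 \sqrt{458} \approx 4.236 \cdot 10^{5}$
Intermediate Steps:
$m{\left(L,d \right)} = -4$ ($m{\left(L,d \right)} = -7 + 3 = -4$)
$O{\left(D,E \right)} = \frac{87 + E}{-498 + D}$
$419758 - \left(O{\left(485,m{\left(4,23 \right)} \right)} - P{\left(458 \right)}\right) = 419758 - \left(\frac{87 - 4}{-498 + 485} - 179 \sqrt{458}\right) = 419758 - \left(\frac{1}{-13} \cdot 83 - 179 \sqrt{458}\right) = 419758 - \left(\left(- \frac{1}{13}\right) 83 - 179 \sqrt{458}\right) = 419758 - \left(- \frac{83}{13} - 179 \sqrt{458}\right) = 419758 + \left(\frac{83}{13} + 179 \sqrt{458}\right) = \frac{5456937}{13} + 179 \sqrt{458}$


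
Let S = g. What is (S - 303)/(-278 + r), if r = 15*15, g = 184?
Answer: 119/53 ≈ 2.2453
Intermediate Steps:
S = 184
r = 225
(S - 303)/(-278 + r) = (184 - 303)/(-278 + 225) = -119/(-53) = -119*(-1/53) = 119/53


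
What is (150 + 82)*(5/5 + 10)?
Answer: 2552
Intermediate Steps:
(150 + 82)*(5/5 + 10) = 232*(5*(⅕) + 10) = 232*(1 + 10) = 232*11 = 2552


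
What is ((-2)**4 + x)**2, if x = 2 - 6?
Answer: 144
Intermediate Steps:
x = -4
((-2)**4 + x)**2 = ((-2)**4 - 4)**2 = (16 - 4)**2 = 12**2 = 144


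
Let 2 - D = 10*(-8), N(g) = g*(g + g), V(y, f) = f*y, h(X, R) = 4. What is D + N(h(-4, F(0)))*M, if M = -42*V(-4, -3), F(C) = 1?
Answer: -16046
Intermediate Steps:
N(g) = 2*g² (N(g) = g*(2*g) = 2*g²)
D = 82 (D = 2 - 10*(-8) = 2 - 1*(-80) = 2 + 80 = 82)
M = -504 (M = -(-126)*(-4) = -42*12 = -504)
D + N(h(-4, F(0)))*M = 82 + (2*4²)*(-504) = 82 + (2*16)*(-504) = 82 + 32*(-504) = 82 - 16128 = -16046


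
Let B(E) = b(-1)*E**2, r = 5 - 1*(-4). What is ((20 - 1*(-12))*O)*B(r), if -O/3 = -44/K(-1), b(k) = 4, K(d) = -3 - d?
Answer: -684288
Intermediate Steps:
r = 9 (r = 5 + 4 = 9)
B(E) = 4*E**2
O = -66 (O = -(-132)/(-3 - 1*(-1)) = -(-132)/(-3 + 1) = -(-132)/(-2) = -(-132)*(-1)/2 = -3*22 = -66)
((20 - 1*(-12))*O)*B(r) = ((20 - 1*(-12))*(-66))*(4*9**2) = ((20 + 12)*(-66))*(4*81) = (32*(-66))*324 = -2112*324 = -684288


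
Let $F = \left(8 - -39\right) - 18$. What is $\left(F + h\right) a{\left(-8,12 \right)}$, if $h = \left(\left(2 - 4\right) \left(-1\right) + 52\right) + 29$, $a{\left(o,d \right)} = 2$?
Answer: $224$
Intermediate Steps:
$F = 29$ ($F = \left(8 + 39\right) - 18 = 47 - 18 = 29$)
$h = 83$ ($h = \left(\left(-2\right) \left(-1\right) + 52\right) + 29 = \left(2 + 52\right) + 29 = 54 + 29 = 83$)
$\left(F + h\right) a{\left(-8,12 \right)} = \left(29 + 83\right) 2 = 112 \cdot 2 = 224$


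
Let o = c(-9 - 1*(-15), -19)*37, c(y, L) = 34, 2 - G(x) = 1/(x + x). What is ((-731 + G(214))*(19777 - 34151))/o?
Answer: 2242437431/269212 ≈ 8329.6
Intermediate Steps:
G(x) = 2 - 1/(2*x) (G(x) = 2 - 1/(x + x) = 2 - 1/(2*x))
o = 1258 (o = 34*37 = 1258)
((-731 + G(214))*(19777 - 34151))/o = ((-731 + (2 - ½/214))*(19777 - 34151))/1258 = ((-731 + (2 - ½*1/214))*(-14374))*(1/1258) = ((-731 + (2 - 1/428))*(-14374))*(1/1258) = ((-731 + 855/428)*(-14374))*(1/1258) = -312013/428*(-14374)*(1/1258) = (2242437431/214)*(1/1258) = 2242437431/269212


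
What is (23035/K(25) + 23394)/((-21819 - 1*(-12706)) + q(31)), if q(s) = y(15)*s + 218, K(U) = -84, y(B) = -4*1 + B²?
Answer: -1942061/171696 ≈ -11.311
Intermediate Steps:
y(B) = -4 + B²
q(s) = 218 + 221*s (q(s) = (-4 + 15²)*s + 218 = (-4 + 225)*s + 218 = 221*s + 218 = 218 + 221*s)
(23035/K(25) + 23394)/((-21819 - 1*(-12706)) + q(31)) = (23035/(-84) + 23394)/((-21819 - 1*(-12706)) + (218 + 221*31)) = (23035*(-1/84) + 23394)/((-21819 + 12706) + (218 + 6851)) = (-23035/84 + 23394)/(-9113 + 7069) = (1942061/84)/(-2044) = (1942061/84)*(-1/2044) = -1942061/171696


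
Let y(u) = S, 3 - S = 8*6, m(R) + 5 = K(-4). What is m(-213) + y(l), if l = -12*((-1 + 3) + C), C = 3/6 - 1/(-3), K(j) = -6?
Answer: -56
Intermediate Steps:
C = ⅚ (C = 3*(⅙) - 1*(-⅓) = ½ + ⅓ = ⅚ ≈ 0.83333)
m(R) = -11 (m(R) = -5 - 6 = -11)
S = -45 (S = 3 - 8*6 = 3 - 1*48 = 3 - 48 = -45)
l = -34 (l = -12*((-1 + 3) + ⅚) = -12*(2 + ⅚) = -12*17/6 = -34)
y(u) = -45
m(-213) + y(l) = -11 - 45 = -56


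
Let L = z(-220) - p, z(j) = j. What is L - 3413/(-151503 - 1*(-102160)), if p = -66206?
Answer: 3255950611/49343 ≈ 65986.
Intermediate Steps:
L = 65986 (L = -220 - 1*(-66206) = -220 + 66206 = 65986)
L - 3413/(-151503 - 1*(-102160)) = 65986 - 3413/(-151503 - 1*(-102160)) = 65986 - 3413/(-151503 + 102160) = 65986 - 3413/(-49343) = 65986 - 3413*(-1/49343) = 65986 + 3413/49343 = 3255950611/49343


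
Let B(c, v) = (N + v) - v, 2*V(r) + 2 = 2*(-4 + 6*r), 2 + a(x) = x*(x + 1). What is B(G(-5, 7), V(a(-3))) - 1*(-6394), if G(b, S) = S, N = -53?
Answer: 6341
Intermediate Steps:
a(x) = -2 + x*(1 + x) (a(x) = -2 + x*(x + 1) = -2 + x*(1 + x))
V(r) = -5 + 6*r (V(r) = -1 + (2*(-4 + 6*r))/2 = -1 + (-8 + 12*r)/2 = -1 + (-4 + 6*r) = -5 + 6*r)
B(c, v) = -53 (B(c, v) = (-53 + v) - v = -53)
B(G(-5, 7), V(a(-3))) - 1*(-6394) = -53 - 1*(-6394) = -53 + 6394 = 6341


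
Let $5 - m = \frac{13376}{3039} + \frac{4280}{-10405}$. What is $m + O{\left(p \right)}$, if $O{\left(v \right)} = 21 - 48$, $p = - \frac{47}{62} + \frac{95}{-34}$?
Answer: $- \frac{164365570}{6324159} \approx -25.99$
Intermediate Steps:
$p = - \frac{1872}{527}$ ($p = \left(-47\right) \frac{1}{62} + 95 \left(- \frac{1}{34}\right) = - \frac{47}{62} - \frac{95}{34} = - \frac{1872}{527} \approx -3.5522$)
$m = \frac{6386723}{6324159}$ ($m = 5 - \left(\frac{13376}{3039} + \frac{4280}{-10405}\right) = 5 - \left(13376 \cdot \frac{1}{3039} + 4280 \left(- \frac{1}{10405}\right)\right) = 5 - \left(\frac{13376}{3039} - \frac{856}{2081}\right) = 5 - \frac{25234072}{6324159} = \frac{6386723}{6324159} \approx 1.0099$)
$O{\left(v \right)} = -27$ ($O{\left(v \right)} = 21 - 48 = -27$)
$m + O{\left(p \right)} = \frac{6386723}{6324159} - 27 = - \frac{164365570}{6324159}$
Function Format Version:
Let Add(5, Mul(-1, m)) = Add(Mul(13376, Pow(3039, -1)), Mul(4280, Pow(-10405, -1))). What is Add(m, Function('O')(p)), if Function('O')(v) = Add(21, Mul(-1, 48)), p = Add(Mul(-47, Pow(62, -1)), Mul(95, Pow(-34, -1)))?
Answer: Rational(-164365570, 6324159) ≈ -25.990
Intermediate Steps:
p = Rational(-1872, 527) (p = Add(Mul(-47, Rational(1, 62)), Mul(95, Rational(-1, 34))) = Add(Rational(-47, 62), Rational(-95, 34)) = Rational(-1872, 527) ≈ -3.5522)
m = Rational(6386723, 6324159) (m = Add(5, Mul(-1, Add(Mul(13376, Pow(3039, -1)), Mul(4280, Pow(-10405, -1))))) = Add(5, Mul(-1, Add(Mul(13376, Rational(1, 3039)), Mul(4280, Rational(-1, 10405))))) = Add(5, Mul(-1, Add(Rational(13376, 3039), Rational(-856, 2081)))) = Add(5, Mul(-1, Rational(25234072, 6324159))) = Add(5, Rational(-25234072, 6324159)) = Rational(6386723, 6324159) ≈ 1.0099)
Function('O')(v) = -27 (Function('O')(v) = Add(21, -48) = -27)
Add(m, Function('O')(p)) = Add(Rational(6386723, 6324159), -27) = Rational(-164365570, 6324159)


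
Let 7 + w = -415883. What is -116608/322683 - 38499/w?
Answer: -1336041789/4970393810 ≈ -0.26880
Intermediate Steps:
w = -415890 (w = -7 - 415883 = -415890)
-116608/322683 - 38499/w = -116608/322683 - 38499/(-415890) = -116608*1/322683 - 38499*(-1/415890) = -116608/322683 + 12833/138630 = -1336041789/4970393810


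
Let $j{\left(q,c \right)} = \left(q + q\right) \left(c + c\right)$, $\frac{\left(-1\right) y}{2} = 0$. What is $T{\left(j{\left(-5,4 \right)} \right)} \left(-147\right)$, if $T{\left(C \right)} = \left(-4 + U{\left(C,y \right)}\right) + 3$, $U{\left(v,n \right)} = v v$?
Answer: $-940653$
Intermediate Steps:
$y = 0$ ($y = \left(-2\right) 0 = 0$)
$U{\left(v,n \right)} = v^{2}$
$j{\left(q,c \right)} = 4 c q$ ($j{\left(q,c \right)} = 2 q 2 c = 4 c q$)
$T{\left(C \right)} = -1 + C^{2}$ ($T{\left(C \right)} = \left(-4 + C^{2}\right) + 3 = -1 + C^{2}$)
$T{\left(j{\left(-5,4 \right)} \right)} \left(-147\right) = \left(-1 + \left(4 \cdot 4 \left(-5\right)\right)^{2}\right) \left(-147\right) = \left(-1 + \left(-80\right)^{2}\right) \left(-147\right) = \left(-1 + 6400\right) \left(-147\right) = 6399 \left(-147\right) = -940653$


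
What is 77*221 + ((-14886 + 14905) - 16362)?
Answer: 674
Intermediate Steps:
77*221 + ((-14886 + 14905) - 16362) = 17017 + (19 - 16362) = 17017 - 16343 = 674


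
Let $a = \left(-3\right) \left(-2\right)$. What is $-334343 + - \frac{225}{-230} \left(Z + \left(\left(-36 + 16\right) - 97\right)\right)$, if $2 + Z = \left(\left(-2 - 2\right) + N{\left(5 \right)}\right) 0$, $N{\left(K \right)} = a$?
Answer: $- \frac{15385133}{46} \approx -3.3446 \cdot 10^{5}$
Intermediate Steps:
$a = 6$
$N{\left(K \right)} = 6$
$Z = -2$ ($Z = -2 + \left(\left(-2 - 2\right) + 6\right) 0 = -2 + \left(-4 + 6\right) 0 = -2 + 2 \cdot 0 = -2 + 0 = -2$)
$-334343 + - \frac{225}{-230} \left(Z + \left(\left(-36 + 16\right) - 97\right)\right) = -334343 + - \frac{225}{-230} \left(-2 + \left(\left(-36 + 16\right) - 97\right)\right) = -334343 + \left(-225\right) \left(- \frac{1}{230}\right) \left(-2 - 117\right) = -334343 + \frac{45 \left(-2 - 117\right)}{46} = -334343 + \frac{45}{46} \left(-119\right) = -334343 - \frac{5355}{46} = - \frac{15385133}{46}$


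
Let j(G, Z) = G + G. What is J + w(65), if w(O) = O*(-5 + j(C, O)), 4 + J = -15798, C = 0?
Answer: -16127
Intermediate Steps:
j(G, Z) = 2*G
J = -15802 (J = -4 - 15798 = -15802)
w(O) = -5*O (w(O) = O*(-5 + 2*0) = O*(-5 + 0) = O*(-5) = -5*O)
J + w(65) = -15802 - 5*65 = -15802 - 325 = -16127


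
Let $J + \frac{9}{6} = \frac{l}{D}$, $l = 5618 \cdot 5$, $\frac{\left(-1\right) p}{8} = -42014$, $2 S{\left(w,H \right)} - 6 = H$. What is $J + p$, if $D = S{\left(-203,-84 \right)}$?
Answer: $\frac{26160439}{78} \approx 3.3539 \cdot 10^{5}$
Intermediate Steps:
$S{\left(w,H \right)} = 3 + \frac{H}{2}$
$p = 336112$ ($p = \left(-8\right) \left(-42014\right) = 336112$)
$D = -39$ ($D = 3 + \frac{1}{2} \left(-84\right) = 3 - 42 = -39$)
$l = 28090$
$J = - \frac{56297}{78}$ ($J = - \frac{3}{2} + \frac{28090}{-39} = - \frac{3}{2} + 28090 \left(- \frac{1}{39}\right) = - \frac{3}{2} - \frac{28090}{39} = - \frac{56297}{78} \approx -721.76$)
$J + p = - \frac{56297}{78} + 336112 = \frac{26160439}{78}$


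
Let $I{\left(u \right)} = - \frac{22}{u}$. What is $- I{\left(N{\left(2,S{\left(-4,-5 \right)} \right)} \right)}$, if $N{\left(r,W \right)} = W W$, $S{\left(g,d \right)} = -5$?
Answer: $\frac{22}{25} \approx 0.88$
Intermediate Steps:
$N{\left(r,W \right)} = W^{2}$
$- I{\left(N{\left(2,S{\left(-4,-5 \right)} \right)} \right)} = - \frac{-22}{\left(-5\right)^{2}} = - \frac{-22}{25} = \left(-1\right) \left(- \frac{22}{25}\right) = \frac{22}{25}$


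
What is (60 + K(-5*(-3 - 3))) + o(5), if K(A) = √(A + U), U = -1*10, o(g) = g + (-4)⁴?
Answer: 321 + 2*√5 ≈ 325.47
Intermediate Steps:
o(g) = 256 + g (o(g) = g + 256 = 256 + g)
U = -10
K(A) = √(-10 + A) (K(A) = √(A - 10) = √(-10 + A))
(60 + K(-5*(-3 - 3))) + o(5) = (60 + √(-10 - 5*(-3 - 3))) + (256 + 5) = (60 + √(-10 - 5*(-6))) + 261 = (60 + √(-10 + 30)) + 261 = (60 + √20) + 261 = (60 + 2*√5) + 261 = 321 + 2*√5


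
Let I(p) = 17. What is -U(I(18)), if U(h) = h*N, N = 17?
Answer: -289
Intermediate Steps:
U(h) = 17*h (U(h) = h*17 = 17*h)
-U(I(18)) = -17*17 = -1*289 = -289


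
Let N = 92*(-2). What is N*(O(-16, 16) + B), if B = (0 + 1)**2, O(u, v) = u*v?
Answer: 46920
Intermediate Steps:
N = -184
B = 1 (B = 1**2 = 1)
N*(O(-16, 16) + B) = -184*(-16*16 + 1) = -184*(-256 + 1) = -184*(-255) = 46920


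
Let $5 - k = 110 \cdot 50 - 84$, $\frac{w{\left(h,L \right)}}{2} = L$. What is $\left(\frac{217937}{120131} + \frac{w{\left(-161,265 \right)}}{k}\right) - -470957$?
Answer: $\frac{306136748458514}{650028841} \approx 4.7096 \cdot 10^{5}$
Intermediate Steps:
$w{\left(h,L \right)} = 2 L$
$k = -5411$ ($k = 5 - \left(110 \cdot 50 - 84\right) = 5 - \left(5500 - 84\right) = 5 - 5416 = -5411$)
$\left(\frac{217937}{120131} + \frac{w{\left(-161,265 \right)}}{k}\right) - -470957 = \left(\frac{217937}{120131} + \frac{2 \cdot 265}{-5411}\right) - -470957 = \left(217937 \cdot \frac{1}{120131} + 530 \left(- \frac{1}{5411}\right)\right) + 470957 = \left(\frac{217937}{120131} - \frac{530}{5411}\right) + 470957 = \frac{1115587677}{650028841} + 470957 = \frac{306136748458514}{650028841}$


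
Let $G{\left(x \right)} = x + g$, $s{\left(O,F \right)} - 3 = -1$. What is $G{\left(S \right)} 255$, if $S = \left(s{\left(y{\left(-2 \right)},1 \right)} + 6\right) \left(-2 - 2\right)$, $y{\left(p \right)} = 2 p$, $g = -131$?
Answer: $-41565$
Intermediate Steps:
$s{\left(O,F \right)} = 2$ ($s{\left(O,F \right)} = 3 - 1 = 2$)
$S = -32$ ($S = \left(2 + 6\right) \left(-2 - 2\right) = 8 \left(-4\right) = -32$)
$G{\left(x \right)} = -131 + x$ ($G{\left(x \right)} = x - 131 = -131 + x$)
$G{\left(S \right)} 255 = \left(-131 - 32\right) 255 = \left(-163\right) 255 = -41565$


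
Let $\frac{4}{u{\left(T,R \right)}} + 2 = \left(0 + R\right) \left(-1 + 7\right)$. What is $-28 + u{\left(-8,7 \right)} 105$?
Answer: $- \frac{35}{2} \approx -17.5$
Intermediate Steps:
$u{\left(T,R \right)} = \frac{4}{-2 + 6 R}$ ($u{\left(T,R \right)} = \frac{4}{-2 + \left(0 + R\right) \left(-1 + 7\right)} = \frac{4}{-2 + R 6} = \frac{4}{-2 + 6 R}$)
$-28 + u{\left(-8,7 \right)} 105 = -28 + \frac{2}{-1 + 3 \cdot 7} \cdot 105 = -28 + \frac{2}{-1 + 21} \cdot 105 = -28 + \frac{2}{20} \cdot 105 = -28 + 2 \cdot \frac{1}{20} \cdot 105 = -28 + \frac{1}{10} \cdot 105 = -28 + \frac{21}{2} = - \frac{35}{2}$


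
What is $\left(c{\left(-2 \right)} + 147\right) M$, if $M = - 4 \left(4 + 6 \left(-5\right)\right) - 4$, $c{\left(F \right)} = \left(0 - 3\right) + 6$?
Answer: $15000$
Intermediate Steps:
$c{\left(F \right)} = 3$ ($c{\left(F \right)} = -3 + 6 = 3$)
$M = 100$ ($M = - 4 \left(4 - 30\right) - 4 = \left(-4\right) \left(-26\right) - 4 = 104 - 4 = 100$)
$\left(c{\left(-2 \right)} + 147\right) M = \left(3 + 147\right) 100 = 150 \cdot 100 = 15000$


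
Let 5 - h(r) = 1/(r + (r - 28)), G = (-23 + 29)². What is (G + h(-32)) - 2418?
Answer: -218683/92 ≈ -2377.0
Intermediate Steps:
G = 36 (G = 6² = 36)
h(r) = 5 - 1/(-28 + 2*r) (h(r) = 5 - 1/(r + (r - 28)) = 5 - 1/(r + (-28 + r)) = 5 - 1/(-28 + 2*r))
(G + h(-32)) - 2418 = (36 + (-141 + 10*(-32))/(2*(-14 - 32))) - 2418 = (36 + (½)*(-141 - 320)/(-46)) - 2418 = (36 + (½)*(-1/46)*(-461)) - 2418 = (36 + 461/92) - 2418 = 3773/92 - 2418 = -218683/92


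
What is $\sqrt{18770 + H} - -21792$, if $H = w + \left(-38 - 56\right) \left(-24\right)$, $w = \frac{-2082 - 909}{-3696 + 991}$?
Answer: $21792 + \frac{\sqrt{153855858305}}{2705} \approx 21937.0$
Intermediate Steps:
$w = \frac{2991}{2705}$ ($w = - \frac{2991}{-2705} = \left(-2991\right) \left(- \frac{1}{2705}\right) = \frac{2991}{2705} \approx 1.1057$)
$H = \frac{6105471}{2705}$ ($H = \frac{2991}{2705} + \left(-38 - 56\right) \left(-24\right) = \frac{2991}{2705} - -2256 = \frac{2991}{2705} + 2256 = \frac{6105471}{2705} \approx 2257.1$)
$\sqrt{18770 + H} - -21792 = \sqrt{18770 + \frac{6105471}{2705}} - -21792 = \sqrt{\frac{56878321}{2705}} + 21792 = \frac{\sqrt{153855858305}}{2705} + 21792 = 21792 + \frac{\sqrt{153855858305}}{2705}$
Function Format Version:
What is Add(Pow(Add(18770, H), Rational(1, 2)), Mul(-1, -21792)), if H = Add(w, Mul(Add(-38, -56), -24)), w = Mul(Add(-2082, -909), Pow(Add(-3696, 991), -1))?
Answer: Add(21792, Mul(Rational(1, 2705), Pow(153855858305, Rational(1, 2)))) ≈ 21937.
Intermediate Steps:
w = Rational(2991, 2705) (w = Mul(-2991, Pow(-2705, -1)) = Mul(-2991, Rational(-1, 2705)) = Rational(2991, 2705) ≈ 1.1057)
H = Rational(6105471, 2705) (H = Add(Rational(2991, 2705), Mul(Add(-38, -56), -24)) = Add(Rational(2991, 2705), Mul(-94, -24)) = Add(Rational(2991, 2705), 2256) = Rational(6105471, 2705) ≈ 2257.1)
Add(Pow(Add(18770, H), Rational(1, 2)), Mul(-1, -21792)) = Add(Pow(Add(18770, Rational(6105471, 2705)), Rational(1, 2)), Mul(-1, -21792)) = Add(Pow(Rational(56878321, 2705), Rational(1, 2)), 21792) = Add(Mul(Rational(1, 2705), Pow(153855858305, Rational(1, 2))), 21792) = Add(21792, Mul(Rational(1, 2705), Pow(153855858305, Rational(1, 2))))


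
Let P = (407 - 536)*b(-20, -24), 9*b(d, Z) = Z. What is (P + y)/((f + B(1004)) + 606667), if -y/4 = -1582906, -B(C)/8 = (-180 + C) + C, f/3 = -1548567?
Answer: -3165984/2026829 ≈ -1.5620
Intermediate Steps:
f = -4645701 (f = 3*(-1548567) = -4645701)
B(C) = 1440 - 16*C (B(C) = -8*((-180 + C) + C) = -8*(-180 + 2*C) = 1440 - 16*C)
b(d, Z) = Z/9
y = 6331624 (y = -4*(-1582906) = 6331624)
P = 344 (P = (407 - 536)*((1/9)*(-24)) = -129*(-8/3) = 344)
(P + y)/((f + B(1004)) + 606667) = (344 + 6331624)/((-4645701 + (1440 - 16*1004)) + 606667) = 6331968/((-4645701 + (1440 - 16064)) + 606667) = 6331968/((-4645701 - 14624) + 606667) = 6331968/(-4660325 + 606667) = 6331968/(-4053658) = 6331968*(-1/4053658) = -3165984/2026829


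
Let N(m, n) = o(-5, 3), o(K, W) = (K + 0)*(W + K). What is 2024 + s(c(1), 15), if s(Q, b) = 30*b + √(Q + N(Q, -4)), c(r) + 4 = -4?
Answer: 2474 + √2 ≈ 2475.4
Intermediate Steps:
c(r) = -8 (c(r) = -4 - 4 = -8)
o(K, W) = K*(K + W)
N(m, n) = 10 (N(m, n) = -5*(-5 + 3) = -5*(-2) = 10)
s(Q, b) = √(10 + Q) + 30*b (s(Q, b) = 30*b + √(Q + 10) = 30*b + √(10 + Q) = √(10 + Q) + 30*b)
2024 + s(c(1), 15) = 2024 + (√(10 - 8) + 30*15) = 2024 + (√2 + 450) = 2024 + (450 + √2) = 2474 + √2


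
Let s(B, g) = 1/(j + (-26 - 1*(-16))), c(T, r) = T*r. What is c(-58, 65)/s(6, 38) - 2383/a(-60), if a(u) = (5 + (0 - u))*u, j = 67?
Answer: -838068617/3900 ≈ -2.1489e+5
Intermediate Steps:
s(B, g) = 1/57 (s(B, g) = 1/(67 + (-26 - 1*(-16))) = 1/(67 + (-26 + 16)) = 1/(67 - 10) = 1/57)
a(u) = u*(5 - u) (a(u) = (5 - u)*u = u*(5 - u))
c(-58, 65)/s(6, 38) - 2383/a(-60) = (-58*65)/(1/57) - 2383*(-1/(60*(5 - 1*(-60)))) = -3770*57 - 2383*(-1/(60*(5 + 60))) = -214890 - 2383/((-60*65)) = -214890 - 2383/(-3900) = -214890 - 2383*(-1/3900) = -214890 + 2383/3900 = -838068617/3900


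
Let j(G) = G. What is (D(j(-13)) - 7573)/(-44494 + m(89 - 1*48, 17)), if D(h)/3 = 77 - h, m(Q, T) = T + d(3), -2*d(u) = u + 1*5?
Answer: 7303/44481 ≈ 0.16418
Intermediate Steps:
d(u) = -5/2 - u/2 (d(u) = -(u + 1*5)/2 = -(u + 5)/2 = -(5 + u)/2 = -5/2 - u/2)
m(Q, T) = -4 + T (m(Q, T) = T + (-5/2 - ½*3) = T + (-5/2 - 3/2) = T - 4 = -4 + T)
D(h) = 231 - 3*h (D(h) = 3*(77 - h) = 231 - 3*h)
(D(j(-13)) - 7573)/(-44494 + m(89 - 1*48, 17)) = ((231 - 3*(-13)) - 7573)/(-44494 + (-4 + 17)) = ((231 + 39) - 7573)/(-44494 + 13) = (270 - 7573)/(-44481) = -7303*(-1/44481) = 7303/44481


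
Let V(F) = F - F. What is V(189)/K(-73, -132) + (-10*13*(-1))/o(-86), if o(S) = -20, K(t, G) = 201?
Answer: -13/2 ≈ -6.5000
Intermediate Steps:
V(F) = 0
V(189)/K(-73, -132) + (-10*13*(-1))/o(-86) = 0/201 + (-10*13*(-1))/(-20) = 0*(1/201) - 130*(-1)*(-1/20) = 0 + 130*(-1/20) = 0 - 13/2 = -13/2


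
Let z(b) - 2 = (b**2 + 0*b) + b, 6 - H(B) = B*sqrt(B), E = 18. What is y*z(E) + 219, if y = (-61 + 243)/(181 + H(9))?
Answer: 6103/10 ≈ 610.30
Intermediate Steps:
H(B) = 6 - B**(3/2) (H(B) = 6 - B*sqrt(B) = 6 - B**(3/2))
z(b) = 2 + b + b**2 (z(b) = 2 + ((b**2 + 0*b) + b) = 2 + ((b**2 + 0) + b) = 2 + (b**2 + b) = 2 + (b + b**2) = 2 + b + b**2)
y = 91/80 (y = (-61 + 243)/(181 + (6 - 9**(3/2))) = 182/(181 + (6 - 1*27)) = 182/(181 + (6 - 27)) = 182/(181 - 21) = 182/160 = 182*(1/160) = 91/80 ≈ 1.1375)
y*z(E) + 219 = 91*(2 + 18 + 18**2)/80 + 219 = 91*(2 + 18 + 324)/80 + 219 = (91/80)*344 + 219 = 3913/10 + 219 = 6103/10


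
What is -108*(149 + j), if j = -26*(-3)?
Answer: -24516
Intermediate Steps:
j = 78
-108*(149 + j) = -108*(149 + 78) = -108*227 = -24516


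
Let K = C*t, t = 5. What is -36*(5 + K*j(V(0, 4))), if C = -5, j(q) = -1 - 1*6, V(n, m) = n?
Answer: -6480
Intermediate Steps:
j(q) = -7 (j(q) = -1 - 6 = -7)
K = -25 (K = -5*5 = -25)
-36*(5 + K*j(V(0, 4))) = -36*(5 - 25*(-7)) = -36*(5 + 175) = -36*180 = -6480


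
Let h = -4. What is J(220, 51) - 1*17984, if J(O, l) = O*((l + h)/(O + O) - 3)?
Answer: -37241/2 ≈ -18621.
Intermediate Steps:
J(O, l) = O*(-3 + (-4 + l)/(2*O)) (J(O, l) = O*((l - 4)/(O + O) - 3) = O*((-4 + l)/((2*O)) - 3) = O*((-4 + l)*(1/(2*O)) - 3) = O*((-4 + l)/(2*O) - 3) = O*(-3 + (-4 + l)/(2*O)))
J(220, 51) - 1*17984 = (-2 + (½)*51 - 3*220) - 1*17984 = (-2 + 51/2 - 660) - 17984 = -1273/2 - 17984 = -37241/2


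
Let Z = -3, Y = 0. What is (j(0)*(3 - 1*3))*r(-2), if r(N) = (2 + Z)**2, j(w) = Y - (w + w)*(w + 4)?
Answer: 0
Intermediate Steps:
j(w) = -2*w*(4 + w) (j(w) = 0 - (w + w)*(w + 4) = 0 - 2*w*(4 + w) = -2*w*(4 + w))
r(N) = 1 (r(N) = (2 - 3)**2 = (-1)**2 = 1)
(j(0)*(3 - 1*3))*r(-2) = ((2*0*(-4 - 1*0))*(3 - 1*3))*1 = ((2*0*(-4 + 0))*(3 - 3))*1 = ((2*0*(-4))*0)*1 = (0*0)*1 = 0*1 = 0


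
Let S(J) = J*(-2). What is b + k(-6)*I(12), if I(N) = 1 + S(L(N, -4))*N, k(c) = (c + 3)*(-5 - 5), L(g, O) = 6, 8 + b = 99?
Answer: -4199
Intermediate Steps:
b = 91 (b = -8 + 99 = 91)
k(c) = -30 - 10*c (k(c) = (3 + c)*(-10) = -30 - 10*c)
S(J) = -2*J
I(N) = 1 - 12*N (I(N) = 1 + (-2*6)*N = 1 - 12*N)
b + k(-6)*I(12) = 91 + (-30 - 10*(-6))*(1 - 12*12) = 91 + (-30 + 60)*(1 - 144) = 91 + 30*(-143) = 91 - 4290 = -4199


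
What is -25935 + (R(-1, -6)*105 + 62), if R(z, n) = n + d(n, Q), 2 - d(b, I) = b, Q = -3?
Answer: -25663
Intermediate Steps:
d(b, I) = 2 - b
R(z, n) = 2 (R(z, n) = n + (2 - n) = 2)
-25935 + (R(-1, -6)*105 + 62) = -25935 + (2*105 + 62) = -25935 + (210 + 62) = -25935 + 272 = -25663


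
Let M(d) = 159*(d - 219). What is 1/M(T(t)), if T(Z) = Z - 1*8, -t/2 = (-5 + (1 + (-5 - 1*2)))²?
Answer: -1/74571 ≈ -1.3410e-5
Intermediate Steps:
t = -242 (t = -2*(-5 + (1 + (-5 - 1*2)))² = -2*(-5 + (1 + (-5 - 2)))² = -2*(-5 + (1 - 7))² = -2*(-5 - 6)² = -2*(-11)² = -2*121 = -242)
T(Z) = -8 + Z (T(Z) = Z - 8 = -8 + Z)
M(d) = -34821 + 159*d (M(d) = 159*(-219 + d) = -34821 + 159*d)
1/M(T(t)) = 1/(-34821 + 159*(-8 - 242)) = 1/(-34821 + 159*(-250)) = 1/(-34821 - 39750) = 1/(-74571) = -1/74571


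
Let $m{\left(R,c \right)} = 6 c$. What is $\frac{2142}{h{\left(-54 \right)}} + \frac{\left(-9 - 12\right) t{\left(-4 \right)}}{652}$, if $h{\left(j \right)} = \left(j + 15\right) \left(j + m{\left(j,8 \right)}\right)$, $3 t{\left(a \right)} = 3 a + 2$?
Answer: $\frac{39249}{4238} \approx 9.2612$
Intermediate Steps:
$t{\left(a \right)} = \frac{2}{3} + a$ ($t{\left(a \right)} = \frac{3 a + 2}{3} = \frac{2 + 3 a}{3} = \frac{2}{3} + a$)
$h{\left(j \right)} = \left(15 + j\right) \left(48 + j\right)$ ($h{\left(j \right)} = \left(j + 15\right) \left(j + 6 \cdot 8\right) = \left(15 + j\right) \left(j + 48\right) = \left(15 + j\right) \left(48 + j\right)$)
$\frac{2142}{h{\left(-54 \right)}} + \frac{\left(-9 - 12\right) t{\left(-4 \right)}}{652} = \frac{2142}{720 + \left(-54\right)^{2} + 63 \left(-54\right)} + \frac{\left(-9 - 12\right) \left(\frac{2}{3} - 4\right)}{652} = \frac{2142}{720 + 2916 - 3402} + \left(-21\right) \left(- \frac{10}{3}\right) \frac{1}{652} = \frac{2142}{234} + 70 \cdot \frac{1}{652} = 2142 \cdot \frac{1}{234} + \frac{35}{326} = \frac{119}{13} + \frac{35}{326} = \frac{39249}{4238}$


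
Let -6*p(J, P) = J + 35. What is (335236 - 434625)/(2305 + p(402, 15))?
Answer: -596334/13393 ≈ -44.526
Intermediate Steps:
p(J, P) = -35/6 - J/6 (p(J, P) = -(J + 35)/6 = -(35 + J)/6 = -35/6 - J/6)
(335236 - 434625)/(2305 + p(402, 15)) = (335236 - 434625)/(2305 + (-35/6 - ⅙*402)) = -99389/(2305 + (-35/6 - 67)) = -99389/(2305 - 437/6) = -99389/13393/6 = -99389*6/13393 = -596334/13393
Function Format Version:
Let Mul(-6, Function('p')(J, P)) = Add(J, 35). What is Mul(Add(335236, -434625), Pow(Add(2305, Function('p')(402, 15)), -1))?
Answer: Rational(-596334, 13393) ≈ -44.526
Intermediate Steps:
Function('p')(J, P) = Add(Rational(-35, 6), Mul(Rational(-1, 6), J)) (Function('p')(J, P) = Mul(Rational(-1, 6), Add(J, 35)) = Mul(Rational(-1, 6), Add(35, J)) = Add(Rational(-35, 6), Mul(Rational(-1, 6), J)))
Mul(Add(335236, -434625), Pow(Add(2305, Function('p')(402, 15)), -1)) = Mul(Add(335236, -434625), Pow(Add(2305, Add(Rational(-35, 6), Mul(Rational(-1, 6), 402))), -1)) = Mul(-99389, Pow(Add(2305, Add(Rational(-35, 6), -67)), -1)) = Mul(-99389, Pow(Add(2305, Rational(-437, 6)), -1)) = Mul(-99389, Pow(Rational(13393, 6), -1)) = Mul(-99389, Rational(6, 13393)) = Rational(-596334, 13393)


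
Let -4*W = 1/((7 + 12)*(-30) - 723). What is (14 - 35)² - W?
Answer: 2280851/5172 ≈ 441.00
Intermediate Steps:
W = 1/5172 (W = -1/(4*((7 + 12)*(-30) - 723)) = -1/(4*(19*(-30) - 723)) = -1/(4*(-570 - 723)) = -¼/(-1293) = -¼*(-1/1293) = 1/5172 ≈ 0.00019335)
(14 - 35)² - W = (14 - 35)² - 1*1/5172 = (-21)² - 1/5172 = 441 - 1/5172 = 2280851/5172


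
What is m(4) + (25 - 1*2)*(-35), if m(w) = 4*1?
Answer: -801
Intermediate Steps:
m(w) = 4
m(4) + (25 - 1*2)*(-35) = 4 + (25 - 1*2)*(-35) = 4 + (25 - 2)*(-35) = 4 + 23*(-35) = 4 - 805 = -801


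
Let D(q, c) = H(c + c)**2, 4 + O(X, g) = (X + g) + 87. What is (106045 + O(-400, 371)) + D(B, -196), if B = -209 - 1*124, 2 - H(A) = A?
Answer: 261335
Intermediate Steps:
H(A) = 2 - A
B = -333 (B = -209 - 124 = -333)
O(X, g) = 83 + X + g (O(X, g) = -4 + ((X + g) + 87) = -4 + (87 + X + g) = 83 + X + g)
D(q, c) = (2 - 2*c)**2 (D(q, c) = (2 - (c + c))**2 = (2 - 2*c)**2)
(106045 + O(-400, 371)) + D(B, -196) = (106045 + (83 - 400 + 371)) + 4*(-1 - 196)**2 = (106045 + 54) + 4*(-197)**2 = 106099 + 4*38809 = 106099 + 155236 = 261335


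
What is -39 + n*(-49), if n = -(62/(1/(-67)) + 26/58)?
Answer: -5903328/29 ≈ -2.0356e+5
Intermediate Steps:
n = 120453/29 (n = -(62/(-1/67) + 26*(1/58)) = -(62*(-67) + 13/29) = -(-4154 + 13/29) = -1*(-120453/29) = 120453/29 ≈ 4153.6)
-39 + n*(-49) = -39 + (120453/29)*(-49) = -39 - 5902197/29 = -5903328/29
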